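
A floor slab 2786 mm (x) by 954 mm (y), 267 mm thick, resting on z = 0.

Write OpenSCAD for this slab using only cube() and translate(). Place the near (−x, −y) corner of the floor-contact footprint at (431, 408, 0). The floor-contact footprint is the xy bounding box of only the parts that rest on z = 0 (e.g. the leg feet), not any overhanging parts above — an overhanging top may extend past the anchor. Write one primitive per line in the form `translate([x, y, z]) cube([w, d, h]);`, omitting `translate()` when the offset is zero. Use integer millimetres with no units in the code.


translate([431, 408, 0]) cube([2786, 954, 267]);


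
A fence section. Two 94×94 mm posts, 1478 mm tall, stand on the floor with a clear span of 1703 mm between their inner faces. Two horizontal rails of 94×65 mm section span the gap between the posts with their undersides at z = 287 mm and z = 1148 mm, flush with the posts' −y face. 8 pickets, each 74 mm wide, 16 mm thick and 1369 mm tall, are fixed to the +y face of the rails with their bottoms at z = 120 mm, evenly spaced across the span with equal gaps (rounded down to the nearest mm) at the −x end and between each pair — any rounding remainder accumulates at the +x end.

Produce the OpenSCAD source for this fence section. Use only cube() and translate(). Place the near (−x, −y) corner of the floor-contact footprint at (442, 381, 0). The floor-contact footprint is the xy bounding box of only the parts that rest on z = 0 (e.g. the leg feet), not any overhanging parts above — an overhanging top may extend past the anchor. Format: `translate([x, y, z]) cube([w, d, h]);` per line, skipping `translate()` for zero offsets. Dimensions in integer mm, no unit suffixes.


translate([442, 381, 0]) cube([94, 94, 1478]);
translate([2239, 381, 0]) cube([94, 94, 1478]);
translate([536, 381, 287]) cube([1703, 94, 65]);
translate([536, 381, 1148]) cube([1703, 94, 65]);
translate([659, 475, 120]) cube([74, 16, 1369]);
translate([856, 475, 120]) cube([74, 16, 1369]);
translate([1053, 475, 120]) cube([74, 16, 1369]);
translate([1250, 475, 120]) cube([74, 16, 1369]);
translate([1447, 475, 120]) cube([74, 16, 1369]);
translate([1644, 475, 120]) cube([74, 16, 1369]);
translate([1841, 475, 120]) cube([74, 16, 1369]);
translate([2038, 475, 120]) cube([74, 16, 1369]);


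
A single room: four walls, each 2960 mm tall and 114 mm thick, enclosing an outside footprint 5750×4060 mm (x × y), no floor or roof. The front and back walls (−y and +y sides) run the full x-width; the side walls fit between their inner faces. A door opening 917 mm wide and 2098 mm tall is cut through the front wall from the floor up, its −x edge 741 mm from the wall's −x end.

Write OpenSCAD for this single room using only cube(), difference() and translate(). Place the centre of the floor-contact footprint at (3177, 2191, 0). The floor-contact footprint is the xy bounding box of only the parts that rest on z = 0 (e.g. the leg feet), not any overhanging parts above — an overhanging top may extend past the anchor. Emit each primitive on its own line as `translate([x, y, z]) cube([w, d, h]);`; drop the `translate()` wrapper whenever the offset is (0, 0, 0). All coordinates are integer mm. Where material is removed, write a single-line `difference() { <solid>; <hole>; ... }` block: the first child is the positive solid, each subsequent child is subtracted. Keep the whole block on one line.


difference() { translate([302, 161, 0]) cube([5750, 114, 2960]); translate([1043, 161, 0]) cube([917, 114, 2098]); }
translate([302, 4107, 0]) cube([5750, 114, 2960]);
translate([302, 275, 0]) cube([114, 3832, 2960]);
translate([5938, 275, 0]) cube([114, 3832, 2960]);


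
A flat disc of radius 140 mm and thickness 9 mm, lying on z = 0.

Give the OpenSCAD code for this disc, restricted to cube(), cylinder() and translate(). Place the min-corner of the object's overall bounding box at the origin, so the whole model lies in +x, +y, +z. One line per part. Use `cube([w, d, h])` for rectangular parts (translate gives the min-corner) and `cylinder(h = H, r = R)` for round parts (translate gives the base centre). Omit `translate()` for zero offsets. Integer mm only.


translate([140, 140, 0]) cylinder(h = 9, r = 140);


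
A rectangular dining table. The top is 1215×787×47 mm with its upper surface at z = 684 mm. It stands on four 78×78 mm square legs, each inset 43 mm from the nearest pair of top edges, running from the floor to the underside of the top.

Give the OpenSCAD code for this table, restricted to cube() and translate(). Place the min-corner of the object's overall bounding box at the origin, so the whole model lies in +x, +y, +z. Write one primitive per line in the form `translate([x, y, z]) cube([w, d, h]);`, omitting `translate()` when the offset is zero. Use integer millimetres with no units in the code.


translate([0, 0, 637]) cube([1215, 787, 47]);
translate([43, 43, 0]) cube([78, 78, 637]);
translate([1094, 43, 0]) cube([78, 78, 637]);
translate([43, 666, 0]) cube([78, 78, 637]);
translate([1094, 666, 0]) cube([78, 78, 637]);


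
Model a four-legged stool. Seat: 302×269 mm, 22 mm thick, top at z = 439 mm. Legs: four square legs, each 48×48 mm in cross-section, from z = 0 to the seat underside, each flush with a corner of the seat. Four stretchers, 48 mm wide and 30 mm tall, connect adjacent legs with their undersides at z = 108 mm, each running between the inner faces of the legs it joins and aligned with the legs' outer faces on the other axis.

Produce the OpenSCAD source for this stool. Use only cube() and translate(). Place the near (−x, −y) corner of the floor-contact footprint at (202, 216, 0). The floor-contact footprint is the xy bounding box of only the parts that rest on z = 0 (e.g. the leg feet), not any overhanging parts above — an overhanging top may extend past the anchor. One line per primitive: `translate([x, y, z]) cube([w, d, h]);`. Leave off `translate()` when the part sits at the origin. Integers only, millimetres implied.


translate([202, 216, 417]) cube([302, 269, 22]);
translate([202, 216, 0]) cube([48, 48, 417]);
translate([456, 216, 0]) cube([48, 48, 417]);
translate([202, 437, 0]) cube([48, 48, 417]);
translate([456, 437, 0]) cube([48, 48, 417]);
translate([250, 216, 108]) cube([206, 48, 30]);
translate([250, 437, 108]) cube([206, 48, 30]);
translate([202, 264, 108]) cube([48, 173, 30]);
translate([456, 264, 108]) cube([48, 173, 30]);


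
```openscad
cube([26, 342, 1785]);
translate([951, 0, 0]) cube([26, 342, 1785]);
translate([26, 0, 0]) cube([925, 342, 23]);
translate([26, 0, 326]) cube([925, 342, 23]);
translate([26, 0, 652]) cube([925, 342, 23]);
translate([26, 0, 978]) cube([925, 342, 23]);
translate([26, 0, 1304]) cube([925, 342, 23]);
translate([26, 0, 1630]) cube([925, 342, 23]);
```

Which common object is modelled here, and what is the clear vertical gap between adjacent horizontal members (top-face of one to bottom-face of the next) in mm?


A bookshelf. The clear shelf gap is 303 mm.

Two tall side panels with 6 horizontal boards between them — a bookshelf. The first two shelf undersides are at z = 0 and z = 326; with shelf thickness 23, the clear gap is 326 − 0 − 23 = 303 mm.


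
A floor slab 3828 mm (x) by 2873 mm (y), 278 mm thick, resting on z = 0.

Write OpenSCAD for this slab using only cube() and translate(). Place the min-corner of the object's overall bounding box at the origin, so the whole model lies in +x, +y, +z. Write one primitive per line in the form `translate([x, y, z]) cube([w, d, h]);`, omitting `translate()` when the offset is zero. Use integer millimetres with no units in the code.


cube([3828, 2873, 278]);


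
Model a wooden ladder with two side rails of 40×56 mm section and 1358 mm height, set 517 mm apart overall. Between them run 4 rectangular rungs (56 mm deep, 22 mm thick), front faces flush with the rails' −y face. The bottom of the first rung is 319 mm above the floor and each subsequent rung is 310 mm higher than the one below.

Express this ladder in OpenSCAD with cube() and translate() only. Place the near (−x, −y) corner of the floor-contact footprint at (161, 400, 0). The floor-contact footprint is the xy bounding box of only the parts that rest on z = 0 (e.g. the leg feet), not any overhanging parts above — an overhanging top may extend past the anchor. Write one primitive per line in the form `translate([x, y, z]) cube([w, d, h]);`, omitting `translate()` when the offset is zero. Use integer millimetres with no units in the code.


translate([161, 400, 0]) cube([40, 56, 1358]);
translate([638, 400, 0]) cube([40, 56, 1358]);
translate([201, 400, 319]) cube([437, 56, 22]);
translate([201, 400, 629]) cube([437, 56, 22]);
translate([201, 400, 939]) cube([437, 56, 22]);
translate([201, 400, 1249]) cube([437, 56, 22]);


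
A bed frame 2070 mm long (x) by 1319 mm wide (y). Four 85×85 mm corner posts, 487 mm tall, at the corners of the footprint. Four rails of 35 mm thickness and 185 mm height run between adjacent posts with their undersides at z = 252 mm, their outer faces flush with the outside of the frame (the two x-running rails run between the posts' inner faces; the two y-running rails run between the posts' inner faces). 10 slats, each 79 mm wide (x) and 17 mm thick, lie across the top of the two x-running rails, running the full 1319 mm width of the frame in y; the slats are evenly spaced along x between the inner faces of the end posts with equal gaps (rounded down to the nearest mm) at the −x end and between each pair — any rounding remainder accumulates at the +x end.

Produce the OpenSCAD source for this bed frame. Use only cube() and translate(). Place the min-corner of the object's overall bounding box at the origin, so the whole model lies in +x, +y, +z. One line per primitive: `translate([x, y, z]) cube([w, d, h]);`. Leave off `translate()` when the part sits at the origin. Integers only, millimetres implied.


// slat z = rail_z + rail_h = 252 + 185 = 437
// slat gap = ⌊(1900 − 10·79) / 11⌋ = 100
cube([85, 85, 487]);
translate([0, 1234, 0]) cube([85, 85, 487]);
translate([1985, 0, 0]) cube([85, 85, 487]);
translate([1985, 1234, 0]) cube([85, 85, 487]);
translate([85, 0, 252]) cube([1900, 35, 185]);
translate([85, 1284, 252]) cube([1900, 35, 185]);
translate([0, 85, 252]) cube([35, 1149, 185]);
translate([2035, 85, 252]) cube([35, 1149, 185]);
translate([185, 0, 437]) cube([79, 1319, 17]);
translate([364, 0, 437]) cube([79, 1319, 17]);
translate([543, 0, 437]) cube([79, 1319, 17]);
translate([722, 0, 437]) cube([79, 1319, 17]);
translate([901, 0, 437]) cube([79, 1319, 17]);
translate([1080, 0, 437]) cube([79, 1319, 17]);
translate([1259, 0, 437]) cube([79, 1319, 17]);
translate([1438, 0, 437]) cube([79, 1319, 17]);
translate([1617, 0, 437]) cube([79, 1319, 17]);
translate([1796, 0, 437]) cube([79, 1319, 17]);


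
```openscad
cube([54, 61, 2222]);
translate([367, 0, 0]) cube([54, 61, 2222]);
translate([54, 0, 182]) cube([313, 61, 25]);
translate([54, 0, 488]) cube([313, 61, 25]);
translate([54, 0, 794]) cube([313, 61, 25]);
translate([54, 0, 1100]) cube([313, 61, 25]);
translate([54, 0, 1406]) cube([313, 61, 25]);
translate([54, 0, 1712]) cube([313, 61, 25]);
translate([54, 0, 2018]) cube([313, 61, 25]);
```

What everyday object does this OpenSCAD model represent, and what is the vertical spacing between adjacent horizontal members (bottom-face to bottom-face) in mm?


A ladder. The rung spacing is 306 mm.

Two tall 54×61 posts with 7 short bars between them — a ladder. Adjacent rungs sit at z = 182 and z = 488, so the spacing is 488 − 182 = 306 mm.


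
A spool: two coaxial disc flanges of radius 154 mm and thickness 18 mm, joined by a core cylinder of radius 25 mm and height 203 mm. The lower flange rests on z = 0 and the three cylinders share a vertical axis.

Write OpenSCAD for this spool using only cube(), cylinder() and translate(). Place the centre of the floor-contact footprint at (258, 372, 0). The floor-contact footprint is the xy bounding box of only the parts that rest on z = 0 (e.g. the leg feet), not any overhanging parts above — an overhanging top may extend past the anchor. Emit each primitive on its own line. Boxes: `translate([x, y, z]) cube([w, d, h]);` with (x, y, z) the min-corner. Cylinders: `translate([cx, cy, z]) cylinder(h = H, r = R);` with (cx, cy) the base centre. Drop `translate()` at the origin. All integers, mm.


translate([258, 372, 0]) cylinder(h = 18, r = 154);
translate([258, 372, 18]) cylinder(h = 203, r = 25);
translate([258, 372, 221]) cylinder(h = 18, r = 154);


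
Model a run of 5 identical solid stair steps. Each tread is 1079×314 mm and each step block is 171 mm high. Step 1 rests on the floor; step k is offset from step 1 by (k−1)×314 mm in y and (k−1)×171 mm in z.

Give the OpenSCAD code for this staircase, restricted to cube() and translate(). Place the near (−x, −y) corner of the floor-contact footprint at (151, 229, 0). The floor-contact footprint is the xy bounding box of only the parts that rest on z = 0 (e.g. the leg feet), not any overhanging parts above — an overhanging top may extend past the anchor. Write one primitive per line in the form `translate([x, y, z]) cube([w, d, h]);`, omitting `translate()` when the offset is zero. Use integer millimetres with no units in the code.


translate([151, 229, 0]) cube([1079, 314, 171]);
translate([151, 543, 171]) cube([1079, 314, 171]);
translate([151, 857, 342]) cube([1079, 314, 171]);
translate([151, 1171, 513]) cube([1079, 314, 171]);
translate([151, 1485, 684]) cube([1079, 314, 171]);


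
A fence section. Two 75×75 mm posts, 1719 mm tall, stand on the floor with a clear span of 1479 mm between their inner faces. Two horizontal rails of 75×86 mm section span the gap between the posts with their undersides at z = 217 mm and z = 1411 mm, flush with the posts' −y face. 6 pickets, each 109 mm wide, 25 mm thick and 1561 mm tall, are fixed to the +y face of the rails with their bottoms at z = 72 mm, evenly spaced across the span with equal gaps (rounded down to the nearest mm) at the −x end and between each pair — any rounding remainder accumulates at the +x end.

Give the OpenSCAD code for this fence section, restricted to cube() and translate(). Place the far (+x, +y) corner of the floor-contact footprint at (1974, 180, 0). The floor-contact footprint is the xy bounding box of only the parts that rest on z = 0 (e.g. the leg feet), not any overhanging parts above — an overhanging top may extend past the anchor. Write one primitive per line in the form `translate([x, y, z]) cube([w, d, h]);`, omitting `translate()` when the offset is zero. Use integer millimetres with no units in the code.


translate([345, 105, 0]) cube([75, 75, 1719]);
translate([1899, 105, 0]) cube([75, 75, 1719]);
translate([420, 105, 217]) cube([1479, 75, 86]);
translate([420, 105, 1411]) cube([1479, 75, 86]);
translate([537, 180, 72]) cube([109, 25, 1561]);
translate([763, 180, 72]) cube([109, 25, 1561]);
translate([989, 180, 72]) cube([109, 25, 1561]);
translate([1215, 180, 72]) cube([109, 25, 1561]);
translate([1441, 180, 72]) cube([109, 25, 1561]);
translate([1667, 180, 72]) cube([109, 25, 1561]);


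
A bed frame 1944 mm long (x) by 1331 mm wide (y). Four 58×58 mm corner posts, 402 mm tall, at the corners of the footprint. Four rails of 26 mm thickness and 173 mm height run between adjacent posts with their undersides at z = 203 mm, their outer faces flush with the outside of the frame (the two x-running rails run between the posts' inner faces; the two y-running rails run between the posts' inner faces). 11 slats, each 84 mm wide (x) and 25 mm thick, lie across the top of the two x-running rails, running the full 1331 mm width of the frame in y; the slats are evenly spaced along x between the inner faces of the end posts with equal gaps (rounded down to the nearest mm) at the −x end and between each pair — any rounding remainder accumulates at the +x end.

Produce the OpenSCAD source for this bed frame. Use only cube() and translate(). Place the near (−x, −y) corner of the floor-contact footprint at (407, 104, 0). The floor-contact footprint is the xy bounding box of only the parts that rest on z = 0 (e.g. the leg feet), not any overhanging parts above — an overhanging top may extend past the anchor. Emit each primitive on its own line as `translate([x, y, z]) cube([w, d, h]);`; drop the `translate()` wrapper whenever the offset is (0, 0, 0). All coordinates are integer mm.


translate([407, 104, 0]) cube([58, 58, 402]);
translate([407, 1377, 0]) cube([58, 58, 402]);
translate([2293, 104, 0]) cube([58, 58, 402]);
translate([2293, 1377, 0]) cube([58, 58, 402]);
translate([465, 104, 203]) cube([1828, 26, 173]);
translate([465, 1409, 203]) cube([1828, 26, 173]);
translate([407, 162, 203]) cube([26, 1215, 173]);
translate([2325, 162, 203]) cube([26, 1215, 173]);
translate([540, 104, 376]) cube([84, 1331, 25]);
translate([699, 104, 376]) cube([84, 1331, 25]);
translate([858, 104, 376]) cube([84, 1331, 25]);
translate([1017, 104, 376]) cube([84, 1331, 25]);
translate([1176, 104, 376]) cube([84, 1331, 25]);
translate([1335, 104, 376]) cube([84, 1331, 25]);
translate([1494, 104, 376]) cube([84, 1331, 25]);
translate([1653, 104, 376]) cube([84, 1331, 25]);
translate([1812, 104, 376]) cube([84, 1331, 25]);
translate([1971, 104, 376]) cube([84, 1331, 25]);
translate([2130, 104, 376]) cube([84, 1331, 25]);


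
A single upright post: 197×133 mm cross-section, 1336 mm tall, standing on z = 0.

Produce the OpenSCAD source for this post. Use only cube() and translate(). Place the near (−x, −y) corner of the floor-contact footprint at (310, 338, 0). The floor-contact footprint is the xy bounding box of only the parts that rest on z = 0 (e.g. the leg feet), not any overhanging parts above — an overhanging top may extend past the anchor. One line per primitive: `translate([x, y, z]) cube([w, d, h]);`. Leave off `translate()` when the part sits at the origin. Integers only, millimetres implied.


translate([310, 338, 0]) cube([197, 133, 1336]);


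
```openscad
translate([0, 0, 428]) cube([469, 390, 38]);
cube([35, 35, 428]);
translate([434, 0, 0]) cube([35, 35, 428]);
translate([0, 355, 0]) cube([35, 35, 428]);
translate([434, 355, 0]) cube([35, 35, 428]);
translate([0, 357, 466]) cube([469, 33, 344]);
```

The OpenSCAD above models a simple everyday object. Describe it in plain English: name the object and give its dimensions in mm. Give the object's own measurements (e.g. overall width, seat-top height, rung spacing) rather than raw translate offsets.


A chair. The seat is a 469×390×38 mm slab with its top at z = 466 mm, on four 35×35 mm corner legs (flush with the seat edges, standing on z = 0). A flat backrest 33 mm thick, 344 mm tall, spans the full seat width and rises from the seat top along its +y edge, rear face flush with the rear of the seat.


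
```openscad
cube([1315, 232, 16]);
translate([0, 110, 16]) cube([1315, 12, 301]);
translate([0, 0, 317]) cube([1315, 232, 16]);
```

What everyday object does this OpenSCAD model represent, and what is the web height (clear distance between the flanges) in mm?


An I-beam. The web height is 301 mm.

Two wide flanges with a thin centred web — an I-beam. Overall 333 mm minus two 16 mm flanges gives a web of 333 − 2·16 = 301 mm.


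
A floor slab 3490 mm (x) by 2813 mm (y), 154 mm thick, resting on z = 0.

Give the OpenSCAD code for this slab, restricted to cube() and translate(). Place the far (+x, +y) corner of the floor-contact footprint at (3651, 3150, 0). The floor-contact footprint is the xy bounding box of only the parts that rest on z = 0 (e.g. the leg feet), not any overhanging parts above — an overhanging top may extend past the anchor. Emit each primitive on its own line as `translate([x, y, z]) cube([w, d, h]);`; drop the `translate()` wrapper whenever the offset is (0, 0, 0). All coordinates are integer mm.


translate([161, 337, 0]) cube([3490, 2813, 154]);


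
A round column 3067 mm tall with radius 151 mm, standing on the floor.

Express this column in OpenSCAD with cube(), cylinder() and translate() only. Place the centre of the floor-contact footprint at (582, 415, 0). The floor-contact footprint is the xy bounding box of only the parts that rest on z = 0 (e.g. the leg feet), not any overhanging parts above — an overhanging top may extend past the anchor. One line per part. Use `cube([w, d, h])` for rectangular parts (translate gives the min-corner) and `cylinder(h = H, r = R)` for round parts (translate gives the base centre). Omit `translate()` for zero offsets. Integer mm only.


translate([582, 415, 0]) cylinder(h = 3067, r = 151);


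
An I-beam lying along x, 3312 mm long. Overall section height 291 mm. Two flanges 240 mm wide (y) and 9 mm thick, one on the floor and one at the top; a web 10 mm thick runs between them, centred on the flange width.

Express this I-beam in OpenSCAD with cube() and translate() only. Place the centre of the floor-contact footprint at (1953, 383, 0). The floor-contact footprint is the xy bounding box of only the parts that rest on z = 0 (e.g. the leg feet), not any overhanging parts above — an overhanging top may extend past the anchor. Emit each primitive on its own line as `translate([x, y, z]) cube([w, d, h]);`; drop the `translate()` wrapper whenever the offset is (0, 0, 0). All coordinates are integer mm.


translate([297, 263, 0]) cube([3312, 240, 9]);
translate([297, 378, 9]) cube([3312, 10, 273]);
translate([297, 263, 282]) cube([3312, 240, 9]);


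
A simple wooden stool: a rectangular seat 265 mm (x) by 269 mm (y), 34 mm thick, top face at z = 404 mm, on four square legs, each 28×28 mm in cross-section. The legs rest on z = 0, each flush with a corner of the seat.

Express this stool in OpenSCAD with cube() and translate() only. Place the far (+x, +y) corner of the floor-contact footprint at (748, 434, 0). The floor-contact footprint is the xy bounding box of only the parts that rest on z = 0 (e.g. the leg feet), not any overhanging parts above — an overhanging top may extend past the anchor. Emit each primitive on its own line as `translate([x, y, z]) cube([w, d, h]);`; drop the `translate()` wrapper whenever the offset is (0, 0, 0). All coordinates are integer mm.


translate([483, 165, 370]) cube([265, 269, 34]);
translate([483, 165, 0]) cube([28, 28, 370]);
translate([720, 165, 0]) cube([28, 28, 370]);
translate([483, 406, 0]) cube([28, 28, 370]);
translate([720, 406, 0]) cube([28, 28, 370]);


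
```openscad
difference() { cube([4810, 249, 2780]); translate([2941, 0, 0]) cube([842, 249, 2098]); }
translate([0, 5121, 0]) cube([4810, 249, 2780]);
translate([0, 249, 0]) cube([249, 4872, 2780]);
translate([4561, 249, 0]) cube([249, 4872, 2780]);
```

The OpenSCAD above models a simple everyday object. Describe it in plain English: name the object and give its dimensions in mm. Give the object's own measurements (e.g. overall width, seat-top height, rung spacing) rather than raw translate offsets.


A single room: four walls, each 2780 mm tall and 249 mm thick, enclosing an outside footprint 4810×5370 mm (x × y), no floor or roof. The front and back walls (−y and +y sides) run the full x-width; the side walls fit between their inner faces. A door opening 842 mm wide and 2098 mm tall is cut through the front wall from the floor up, its −x edge 2941 mm from the wall's −x end.


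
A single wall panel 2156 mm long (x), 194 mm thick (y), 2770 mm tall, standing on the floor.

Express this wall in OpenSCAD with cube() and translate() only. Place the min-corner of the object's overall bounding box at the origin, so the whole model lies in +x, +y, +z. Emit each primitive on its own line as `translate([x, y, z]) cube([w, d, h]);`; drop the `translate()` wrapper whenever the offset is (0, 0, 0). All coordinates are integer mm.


cube([2156, 194, 2770]);


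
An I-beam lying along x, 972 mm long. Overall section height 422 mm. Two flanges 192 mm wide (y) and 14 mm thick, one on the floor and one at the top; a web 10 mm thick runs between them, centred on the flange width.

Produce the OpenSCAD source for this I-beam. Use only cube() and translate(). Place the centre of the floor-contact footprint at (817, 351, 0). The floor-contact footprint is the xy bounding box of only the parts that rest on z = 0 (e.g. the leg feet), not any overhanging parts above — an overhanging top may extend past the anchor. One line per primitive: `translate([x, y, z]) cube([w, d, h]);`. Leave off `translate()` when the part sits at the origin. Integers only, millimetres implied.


translate([331, 255, 0]) cube([972, 192, 14]);
translate([331, 346, 14]) cube([972, 10, 394]);
translate([331, 255, 408]) cube([972, 192, 14]);


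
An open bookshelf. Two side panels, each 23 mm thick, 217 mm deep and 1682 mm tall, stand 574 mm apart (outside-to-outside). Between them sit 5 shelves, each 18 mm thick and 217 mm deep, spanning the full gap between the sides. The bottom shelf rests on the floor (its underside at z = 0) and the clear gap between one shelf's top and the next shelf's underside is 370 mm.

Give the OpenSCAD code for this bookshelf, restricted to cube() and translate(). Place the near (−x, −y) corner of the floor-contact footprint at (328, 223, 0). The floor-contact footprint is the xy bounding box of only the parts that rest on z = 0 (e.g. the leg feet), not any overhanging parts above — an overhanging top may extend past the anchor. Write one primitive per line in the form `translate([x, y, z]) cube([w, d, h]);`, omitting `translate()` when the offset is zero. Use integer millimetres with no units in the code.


translate([328, 223, 0]) cube([23, 217, 1682]);
translate([879, 223, 0]) cube([23, 217, 1682]);
translate([351, 223, 0]) cube([528, 217, 18]);
translate([351, 223, 388]) cube([528, 217, 18]);
translate([351, 223, 776]) cube([528, 217, 18]);
translate([351, 223, 1164]) cube([528, 217, 18]);
translate([351, 223, 1552]) cube([528, 217, 18]);


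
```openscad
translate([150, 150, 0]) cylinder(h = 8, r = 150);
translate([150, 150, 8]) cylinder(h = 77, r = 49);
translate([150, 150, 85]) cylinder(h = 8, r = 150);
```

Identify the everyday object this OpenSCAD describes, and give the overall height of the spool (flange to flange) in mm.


A spool. The overall height is 93 mm.

Three coaxial cylinders, large–small–large — a spool. Two 8 mm flanges and a 77 mm core give 8 + 77 + 8 = 93 mm.


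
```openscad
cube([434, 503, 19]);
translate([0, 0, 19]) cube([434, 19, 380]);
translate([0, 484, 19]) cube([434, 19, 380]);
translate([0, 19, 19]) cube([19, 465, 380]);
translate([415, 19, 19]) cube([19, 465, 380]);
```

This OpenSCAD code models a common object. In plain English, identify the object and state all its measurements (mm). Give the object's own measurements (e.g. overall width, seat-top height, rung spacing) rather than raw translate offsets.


An open-topped rectangular box: outside dimensions 434×503×399 mm, with a uniform wall and base thickness of 19 mm. The base is a full 434×503 slab on the floor; four walls sit on top of the base. The front and back walls (the −y and +y sides) span the full width; the two side walls fit between them.


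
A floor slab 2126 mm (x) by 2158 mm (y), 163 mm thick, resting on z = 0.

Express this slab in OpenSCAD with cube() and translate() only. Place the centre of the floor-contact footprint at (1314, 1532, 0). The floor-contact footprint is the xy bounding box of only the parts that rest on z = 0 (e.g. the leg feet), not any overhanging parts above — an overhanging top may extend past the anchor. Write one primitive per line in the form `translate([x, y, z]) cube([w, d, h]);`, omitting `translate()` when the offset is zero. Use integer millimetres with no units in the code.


translate([251, 453, 0]) cube([2126, 2158, 163]);


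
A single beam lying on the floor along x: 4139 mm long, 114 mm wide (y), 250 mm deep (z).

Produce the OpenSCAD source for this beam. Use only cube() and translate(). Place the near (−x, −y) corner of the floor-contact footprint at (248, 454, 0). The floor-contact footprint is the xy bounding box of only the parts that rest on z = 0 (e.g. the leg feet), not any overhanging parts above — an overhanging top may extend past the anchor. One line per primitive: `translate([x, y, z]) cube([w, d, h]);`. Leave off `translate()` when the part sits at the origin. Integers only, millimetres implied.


translate([248, 454, 0]) cube([4139, 114, 250]);


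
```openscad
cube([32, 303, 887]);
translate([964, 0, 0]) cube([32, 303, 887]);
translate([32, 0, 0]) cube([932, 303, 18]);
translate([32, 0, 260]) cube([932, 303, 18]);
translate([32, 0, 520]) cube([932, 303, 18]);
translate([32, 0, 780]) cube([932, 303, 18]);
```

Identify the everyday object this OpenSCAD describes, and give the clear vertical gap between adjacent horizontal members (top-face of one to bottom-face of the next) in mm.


A bookshelf. The clear shelf gap is 242 mm.

Two tall side panels with 4 horizontal boards between them — a bookshelf. The first two shelf undersides are at z = 0 and z = 260; with shelf thickness 18, the clear gap is 260 − 0 − 18 = 242 mm.


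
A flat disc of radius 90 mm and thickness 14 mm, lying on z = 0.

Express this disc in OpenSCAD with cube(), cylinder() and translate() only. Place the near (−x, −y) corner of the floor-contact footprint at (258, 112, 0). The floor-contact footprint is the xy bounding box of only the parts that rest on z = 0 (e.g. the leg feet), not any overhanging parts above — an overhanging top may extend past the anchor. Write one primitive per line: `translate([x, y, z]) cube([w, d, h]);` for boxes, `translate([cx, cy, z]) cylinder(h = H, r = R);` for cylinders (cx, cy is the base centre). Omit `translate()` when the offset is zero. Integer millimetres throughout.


translate([348, 202, 0]) cylinder(h = 14, r = 90);


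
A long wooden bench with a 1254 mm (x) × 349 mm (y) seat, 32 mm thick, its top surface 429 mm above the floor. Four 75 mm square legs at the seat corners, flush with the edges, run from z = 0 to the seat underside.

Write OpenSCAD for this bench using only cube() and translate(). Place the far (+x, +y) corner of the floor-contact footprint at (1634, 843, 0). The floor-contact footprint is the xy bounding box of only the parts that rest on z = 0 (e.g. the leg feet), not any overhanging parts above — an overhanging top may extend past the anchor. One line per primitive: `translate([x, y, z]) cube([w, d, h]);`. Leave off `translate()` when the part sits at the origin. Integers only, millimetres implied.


// leg_h = 429 − 32 = 397
translate([380, 494, 397]) cube([1254, 349, 32]);
translate([380, 494, 0]) cube([75, 75, 397]);
translate([380, 768, 0]) cube([75, 75, 397]);
translate([1559, 494, 0]) cube([75, 75, 397]);
translate([1559, 768, 0]) cube([75, 75, 397]);


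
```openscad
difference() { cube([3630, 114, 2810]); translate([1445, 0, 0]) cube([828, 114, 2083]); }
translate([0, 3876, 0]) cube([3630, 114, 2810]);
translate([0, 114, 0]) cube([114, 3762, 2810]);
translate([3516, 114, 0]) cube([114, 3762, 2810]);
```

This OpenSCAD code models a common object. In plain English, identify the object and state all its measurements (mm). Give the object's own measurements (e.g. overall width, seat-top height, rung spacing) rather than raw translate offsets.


A single room: four walls, each 2810 mm tall and 114 mm thick, enclosing an outside footprint 3630×3990 mm (x × y), no floor or roof. The front and back walls (−y and +y sides) run the full x-width; the side walls fit between their inner faces. A door opening 828 mm wide and 2083 mm tall is cut through the front wall from the floor up, its −x edge 1445 mm from the wall's −x end.


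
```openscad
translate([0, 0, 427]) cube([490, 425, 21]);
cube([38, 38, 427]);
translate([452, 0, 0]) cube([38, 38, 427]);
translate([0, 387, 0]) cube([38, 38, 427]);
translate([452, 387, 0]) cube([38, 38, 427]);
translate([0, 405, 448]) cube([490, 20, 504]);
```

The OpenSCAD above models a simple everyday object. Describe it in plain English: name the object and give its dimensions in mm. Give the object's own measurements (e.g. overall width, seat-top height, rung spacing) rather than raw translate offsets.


A chair. The seat is a 490×425×21 mm slab with its top at z = 448 mm, on four 38×38 mm corner legs (flush with the seat edges, standing on z = 0). A flat backrest 20 mm thick, 504 mm tall, spans the full seat width and rises from the seat top along its +y edge, rear face flush with the rear of the seat.


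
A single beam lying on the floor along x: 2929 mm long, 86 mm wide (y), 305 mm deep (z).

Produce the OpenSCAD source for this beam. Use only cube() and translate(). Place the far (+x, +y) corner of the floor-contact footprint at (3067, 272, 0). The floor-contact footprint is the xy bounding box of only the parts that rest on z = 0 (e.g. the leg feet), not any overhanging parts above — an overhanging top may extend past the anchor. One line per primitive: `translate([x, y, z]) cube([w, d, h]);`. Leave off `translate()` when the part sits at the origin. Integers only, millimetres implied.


translate([138, 186, 0]) cube([2929, 86, 305]);


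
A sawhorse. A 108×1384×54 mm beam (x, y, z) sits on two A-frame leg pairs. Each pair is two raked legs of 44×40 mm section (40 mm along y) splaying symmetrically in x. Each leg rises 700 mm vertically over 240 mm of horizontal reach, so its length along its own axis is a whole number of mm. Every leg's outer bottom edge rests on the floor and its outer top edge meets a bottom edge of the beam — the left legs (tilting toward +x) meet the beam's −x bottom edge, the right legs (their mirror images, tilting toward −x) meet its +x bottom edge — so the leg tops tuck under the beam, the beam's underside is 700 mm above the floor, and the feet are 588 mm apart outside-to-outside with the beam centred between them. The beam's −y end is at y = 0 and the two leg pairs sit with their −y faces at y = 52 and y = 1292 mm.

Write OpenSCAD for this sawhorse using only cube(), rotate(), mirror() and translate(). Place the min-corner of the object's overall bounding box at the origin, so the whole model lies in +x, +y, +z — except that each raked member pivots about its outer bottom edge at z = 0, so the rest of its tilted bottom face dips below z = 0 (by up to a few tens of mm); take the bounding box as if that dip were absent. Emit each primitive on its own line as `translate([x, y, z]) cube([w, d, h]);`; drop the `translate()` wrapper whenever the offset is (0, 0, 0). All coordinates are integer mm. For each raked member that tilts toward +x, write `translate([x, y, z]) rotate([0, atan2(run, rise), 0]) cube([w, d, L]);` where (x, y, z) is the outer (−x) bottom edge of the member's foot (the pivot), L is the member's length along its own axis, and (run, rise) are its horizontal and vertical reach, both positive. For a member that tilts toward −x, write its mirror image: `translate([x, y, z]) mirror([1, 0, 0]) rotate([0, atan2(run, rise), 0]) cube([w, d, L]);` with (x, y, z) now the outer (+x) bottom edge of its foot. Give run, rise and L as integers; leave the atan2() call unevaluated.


translate([240, 0, 700]) cube([108, 1384, 54]);
translate([0, 52, 0]) rotate([0, atan2(240, 700), 0]) cube([44, 40, 740]);
translate([588, 52, 0]) mirror([1, 0, 0]) rotate([0, atan2(240, 700), 0]) cube([44, 40, 740]);
translate([0, 1292, 0]) rotate([0, atan2(240, 700), 0]) cube([44, 40, 740]);
translate([588, 1292, 0]) mirror([1, 0, 0]) rotate([0, atan2(240, 700), 0]) cube([44, 40, 740]);


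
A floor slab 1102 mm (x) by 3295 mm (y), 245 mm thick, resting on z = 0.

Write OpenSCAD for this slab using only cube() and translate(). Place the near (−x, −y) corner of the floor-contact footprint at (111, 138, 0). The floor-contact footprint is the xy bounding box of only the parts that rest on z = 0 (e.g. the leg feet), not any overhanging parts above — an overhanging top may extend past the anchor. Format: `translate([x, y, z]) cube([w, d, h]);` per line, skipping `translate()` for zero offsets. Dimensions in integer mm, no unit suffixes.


translate([111, 138, 0]) cube([1102, 3295, 245]);


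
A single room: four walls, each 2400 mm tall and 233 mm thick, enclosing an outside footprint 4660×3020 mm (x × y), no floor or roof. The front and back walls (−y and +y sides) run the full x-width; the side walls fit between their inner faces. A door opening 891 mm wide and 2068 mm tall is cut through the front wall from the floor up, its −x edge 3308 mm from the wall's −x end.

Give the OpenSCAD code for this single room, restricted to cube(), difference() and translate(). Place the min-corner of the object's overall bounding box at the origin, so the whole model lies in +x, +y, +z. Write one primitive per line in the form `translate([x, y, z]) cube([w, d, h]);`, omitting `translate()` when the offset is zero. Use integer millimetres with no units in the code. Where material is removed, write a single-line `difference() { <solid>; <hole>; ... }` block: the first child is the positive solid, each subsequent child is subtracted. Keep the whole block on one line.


difference() { cube([4660, 233, 2400]); translate([3308, 0, 0]) cube([891, 233, 2068]); }
translate([0, 2787, 0]) cube([4660, 233, 2400]);
translate([0, 233, 0]) cube([233, 2554, 2400]);
translate([4427, 233, 0]) cube([233, 2554, 2400]);


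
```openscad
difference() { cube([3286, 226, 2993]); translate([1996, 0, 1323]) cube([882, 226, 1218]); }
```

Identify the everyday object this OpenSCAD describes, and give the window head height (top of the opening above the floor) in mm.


A wall with a window opening. The window head height is 2541 mm.

A wall with a rectangular opening subtracted — a window. Sill at z = 1323, opening 1218 mm tall, so the head is at 1323 + 1218 = 2541 mm.


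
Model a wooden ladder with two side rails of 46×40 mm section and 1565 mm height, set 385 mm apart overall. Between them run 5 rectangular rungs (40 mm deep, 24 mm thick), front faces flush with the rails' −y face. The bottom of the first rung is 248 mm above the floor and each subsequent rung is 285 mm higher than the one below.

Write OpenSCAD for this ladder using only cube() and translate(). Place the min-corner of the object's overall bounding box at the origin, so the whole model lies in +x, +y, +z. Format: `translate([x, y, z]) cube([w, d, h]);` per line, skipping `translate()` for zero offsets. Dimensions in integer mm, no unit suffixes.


cube([46, 40, 1565]);
translate([339, 0, 0]) cube([46, 40, 1565]);
translate([46, 0, 248]) cube([293, 40, 24]);
translate([46, 0, 533]) cube([293, 40, 24]);
translate([46, 0, 818]) cube([293, 40, 24]);
translate([46, 0, 1103]) cube([293, 40, 24]);
translate([46, 0, 1388]) cube([293, 40, 24]);


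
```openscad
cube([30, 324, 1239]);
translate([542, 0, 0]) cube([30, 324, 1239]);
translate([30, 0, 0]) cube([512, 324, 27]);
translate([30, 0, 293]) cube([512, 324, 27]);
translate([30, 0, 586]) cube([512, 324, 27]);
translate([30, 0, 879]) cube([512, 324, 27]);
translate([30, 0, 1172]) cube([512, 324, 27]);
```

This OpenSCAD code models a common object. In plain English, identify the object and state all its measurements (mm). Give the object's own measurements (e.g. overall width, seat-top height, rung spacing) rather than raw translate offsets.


An open bookshelf. Two side panels, each 30 mm thick, 324 mm deep and 1239 mm tall, stand 572 mm apart (outside-to-outside). Between them sit 5 shelves, each 27 mm thick and 324 mm deep, spanning the full gap between the sides. The bottom shelf rests on the floor (its underside at z = 0) and the clear gap between one shelf's top and the next shelf's underside is 266 mm.


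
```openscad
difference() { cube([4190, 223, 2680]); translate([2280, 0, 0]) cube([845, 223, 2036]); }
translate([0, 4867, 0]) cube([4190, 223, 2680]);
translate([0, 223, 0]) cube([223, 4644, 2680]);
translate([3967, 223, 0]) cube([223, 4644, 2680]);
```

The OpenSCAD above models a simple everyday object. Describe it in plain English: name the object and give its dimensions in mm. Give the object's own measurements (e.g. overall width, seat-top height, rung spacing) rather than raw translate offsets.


A single room: four walls, each 2680 mm tall and 223 mm thick, enclosing an outside footprint 4190×5090 mm (x × y), no floor or roof. The front and back walls (−y and +y sides) run the full x-width; the side walls fit between their inner faces. A door opening 845 mm wide and 2036 mm tall is cut through the front wall from the floor up, its −x edge 2280 mm from the wall's −x end.
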